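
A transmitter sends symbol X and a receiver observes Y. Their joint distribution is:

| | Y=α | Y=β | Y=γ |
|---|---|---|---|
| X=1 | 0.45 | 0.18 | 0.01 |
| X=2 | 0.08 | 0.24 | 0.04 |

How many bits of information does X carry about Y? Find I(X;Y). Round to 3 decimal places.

0.168 bits

Marginals: p(X) = (0.6400, 0.3600), p(Y) = (0.5300, 0.4200, 0.0500).
I(X;Y) = H(X) + H(Y) − H(X,Y).
H(X) = 0.9427, H(Y) = 1.2272, H(X,Y) = 2.0015.
I(X;Y) = 0.9427 + 1.2272 − 2.0015 = 0.168 bits.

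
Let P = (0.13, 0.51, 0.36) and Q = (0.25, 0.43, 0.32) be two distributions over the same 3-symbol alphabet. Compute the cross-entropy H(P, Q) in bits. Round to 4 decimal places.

1.4728 bits

H(P,Q) = −Σ p·log₂ q.
  −0.13·log₂(0.25) = 0.26000
  −0.51·log₂(0.43) = 0.62097
  −0.36·log₂(0.32) = 0.59179
H(P,Q) = 1.4728 bits.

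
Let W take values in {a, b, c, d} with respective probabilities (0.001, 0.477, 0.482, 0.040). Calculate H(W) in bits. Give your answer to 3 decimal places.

1.213 bits

H(W) = −Σ p·log₂ p.
  −(0.001)·log₂(0.001) = 0.0100
  −(0.477)·log₂(0.477) = 0.5094
  −(0.482)·log₂(0.482) = 0.5075
  −(0.040)·log₂(0.040) = 0.1858
Sum: 0.0100 + 0.5094 + 0.5075 + 0.1858 = 1.213 bits.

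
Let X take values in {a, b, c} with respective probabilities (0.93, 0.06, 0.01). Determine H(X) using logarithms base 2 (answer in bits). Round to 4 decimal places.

H(X) = −Σ p·log₂ p.
  −(0.93)·log₂(0.93) = 0.09737
  −(0.06)·log₂(0.06) = 0.24353
  −(0.01)·log₂(0.01) = 0.06644
Sum: 0.09737 + 0.24353 + 0.06644 = 0.4073 bits.

0.4073 bits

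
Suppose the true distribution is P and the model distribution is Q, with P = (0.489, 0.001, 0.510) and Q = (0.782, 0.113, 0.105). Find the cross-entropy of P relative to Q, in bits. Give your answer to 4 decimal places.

H(P,Q) = −Σ p·log₂ q.
  −0.489·log₂(0.782) = 0.17348
  −0.001·log₂(0.113) = 0.00315
  −0.510·log₂(0.105) = 1.65828
H(P,Q) = 1.8349 bits.

1.8349 bits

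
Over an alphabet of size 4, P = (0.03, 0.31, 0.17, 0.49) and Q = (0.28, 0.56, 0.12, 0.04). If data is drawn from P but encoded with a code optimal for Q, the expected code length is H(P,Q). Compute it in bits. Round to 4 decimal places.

H(P,Q) = −Σ p·log₂ q.
  −0.03·log₂(0.28) = 0.05510
  −0.31·log₂(0.56) = 0.25932
  −0.17·log₂(0.12) = 0.52001
  −0.49·log₂(0.04) = 2.27549
H(P,Q) = 3.1099 bits.

3.1099 bits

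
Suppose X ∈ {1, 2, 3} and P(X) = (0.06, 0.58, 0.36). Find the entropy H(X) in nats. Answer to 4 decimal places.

0.8525 nats

H(X) = −Σ p·ln p.
  −(0.06)·ln(0.06) = 0.16880
  −(0.58)·ln(0.58) = 0.31594
  −(0.36)·ln(0.36) = 0.36779
Sum: 0.16880 + 0.31594 + 0.36779 = 0.8525 nats.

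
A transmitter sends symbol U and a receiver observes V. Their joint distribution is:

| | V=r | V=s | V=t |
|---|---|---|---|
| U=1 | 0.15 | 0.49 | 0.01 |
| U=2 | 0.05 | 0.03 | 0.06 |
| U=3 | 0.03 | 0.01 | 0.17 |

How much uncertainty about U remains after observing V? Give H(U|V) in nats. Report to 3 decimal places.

Marginals: p(U) = (0.6500, 0.1400, 0.2100), p(V) = (0.2300, 0.5300, 0.2400).
H(U|V) = Σ p(V) · H(U|V=·).
  V=r: p=0.2300, H(U|V=r) = 0.8762
  V=s: p=0.5300, H(U|V=s) = 0.3100
  V=t: p=0.2400, H(U|V=t) = 0.7233
Weighted sum = 0.539 nats.

0.539 nats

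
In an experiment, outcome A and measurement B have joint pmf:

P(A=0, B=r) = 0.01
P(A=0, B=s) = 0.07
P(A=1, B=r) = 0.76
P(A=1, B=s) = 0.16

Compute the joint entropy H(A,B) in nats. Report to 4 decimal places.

H(A,B) = −Σ p(x,y)·ln p(x,y) over all 4 cells.
  cell (0,r): −0.01·ln0.01 = 0.04605
  cell (0,s): −0.07·ln0.07 = 0.18615
  cell (1,r): −0.76·ln0.76 = 0.20857
  cell (1,s): −0.16·ln0.16 = 0.29321
Sum = 0.7340 nats.

0.7340 nats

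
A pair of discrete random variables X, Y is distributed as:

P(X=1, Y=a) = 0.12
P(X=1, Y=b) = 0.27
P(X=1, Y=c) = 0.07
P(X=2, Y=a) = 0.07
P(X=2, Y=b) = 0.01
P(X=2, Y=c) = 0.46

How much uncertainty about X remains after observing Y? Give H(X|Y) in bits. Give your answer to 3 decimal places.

0.541 bits

Chain rule: H(X|Y) = H(X,Y) − H(Y).
Marginals: p(X) = (0.4600, 0.5400), p(Y) = (0.1900, 0.2800, 0.5300).
H(X,Y) = 1.9960 bits; H(Y) = 1.4549 bits.
H(X|Y) = 1.9960 − 1.4549 = 0.541 bits.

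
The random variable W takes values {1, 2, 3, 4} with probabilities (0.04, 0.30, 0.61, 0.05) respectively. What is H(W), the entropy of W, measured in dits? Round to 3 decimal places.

H(W) = −Σ p·log₁₀ p.
  −(0.04)·log₁₀(0.04) = 0.0559
  −(0.30)·log₁₀(0.30) = 0.1569
  −(0.61)·log₁₀(0.61) = 0.1309
  −(0.05)·log₁₀(0.05) = 0.0651
Sum: 0.0559 + 0.1569 + 0.1309 + 0.0651 = 0.409 dits.

0.409 dits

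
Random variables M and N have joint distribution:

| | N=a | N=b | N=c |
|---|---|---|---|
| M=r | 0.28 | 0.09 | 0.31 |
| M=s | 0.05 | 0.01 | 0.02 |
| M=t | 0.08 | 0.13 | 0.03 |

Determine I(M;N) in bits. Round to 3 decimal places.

Marginals: p(M) = (0.6800, 0.0800, 0.2400), p(N) = (0.4100, 0.2300, 0.3600).
I(M;N) = Σ p(x,y)·log₂[p(x,y)/(p(x)p(y))].
  (r,a): 0.28·log₂(1.0043) = 0.0017
  (r,b): 0.09·log₂(0.5754) = -0.0718
  (r,c): 0.31·log₂(1.2663) = 0.1056
  (s,a): 0.05·log₂(1.5244) = 0.0304
  (s,b): 0.01·log₂(0.5435) = -0.0088
  (s,c): 0.02·log₂(0.6944) = -0.0105
  (t,a): 0.08·log₂(0.8130) = -0.0239
  (t,b): 0.13·log₂(2.3551) = 0.1607
  (t,c): 0.03·log₂(0.3472) = -0.0458
Sum = 0.138 bits.

0.138 bits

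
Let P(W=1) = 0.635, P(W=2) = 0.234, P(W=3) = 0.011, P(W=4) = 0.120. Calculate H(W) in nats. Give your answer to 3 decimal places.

H(W) = −Σ p·ln p.
  −(0.635)·ln(0.635) = 0.2884
  −(0.234)·ln(0.234) = 0.3399
  −(0.011)·ln(0.011) = 0.0496
  −(0.120)·ln(0.120) = 0.2544
Sum: 0.2884 + 0.3399 + 0.0496 + 0.2544 = 0.932 nats.

0.932 nats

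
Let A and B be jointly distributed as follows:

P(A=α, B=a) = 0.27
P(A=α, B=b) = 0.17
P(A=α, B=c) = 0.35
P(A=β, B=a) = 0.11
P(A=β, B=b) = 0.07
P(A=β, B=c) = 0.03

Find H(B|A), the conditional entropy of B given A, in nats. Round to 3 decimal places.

1.042 nats

Chain rule: H(B|A) = H(A,B) − H(A).
Marginals: p(A) = (0.7900, 0.2100), p(B) = (0.3800, 0.2400, 0.3800).
H(A,B) = 1.5563 nats; H(A) = 0.5140 nats.
H(B|A) = 1.5563 − 0.5140 = 1.042 nats.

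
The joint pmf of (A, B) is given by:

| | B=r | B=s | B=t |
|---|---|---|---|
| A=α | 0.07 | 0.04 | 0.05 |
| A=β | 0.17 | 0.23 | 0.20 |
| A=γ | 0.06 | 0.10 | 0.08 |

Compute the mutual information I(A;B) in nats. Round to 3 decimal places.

Marginals: p(A) = (0.1600, 0.6000, 0.2400), p(B) = (0.3000, 0.3700, 0.3300).
I(A;B) = H(A) + H(B) − H(A,B).
H(A) = 0.9422, H(B) = 1.0949, H(A,B) = 2.0270.
I(A;B) = 0.9422 + 1.0949 − 2.0270 = 0.010 nats.

0.010 nats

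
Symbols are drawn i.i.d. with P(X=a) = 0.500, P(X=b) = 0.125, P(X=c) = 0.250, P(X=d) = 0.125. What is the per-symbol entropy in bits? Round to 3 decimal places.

1.750 bits

H(X) = −Σ p·log₂ p.
  −(0.500)·log₂(0.500) = 0.5000
  −(0.125)·log₂(0.125) = 0.3750
  −(0.250)·log₂(0.250) = 0.5000
  −(0.125)·log₂(0.125) = 0.3750
Sum: 0.5000 + 0.3750 + 0.5000 + 0.3750 = 1.750 bits.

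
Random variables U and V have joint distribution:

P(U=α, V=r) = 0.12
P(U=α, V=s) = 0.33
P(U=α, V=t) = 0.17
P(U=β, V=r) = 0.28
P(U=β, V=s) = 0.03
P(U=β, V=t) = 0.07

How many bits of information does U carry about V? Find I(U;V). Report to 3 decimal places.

0.248 bits

Marginals: p(U) = (0.6200, 0.3800), p(V) = (0.4000, 0.3600, 0.2400).
I(U;V) = H(U) + H(V) − H(U,V).
H(U) = 0.9580, H(V) = 1.5535, H(U,V) = 2.2640.
I(U;V) = 0.9580 + 1.5535 − 2.2640 = 0.248 bits.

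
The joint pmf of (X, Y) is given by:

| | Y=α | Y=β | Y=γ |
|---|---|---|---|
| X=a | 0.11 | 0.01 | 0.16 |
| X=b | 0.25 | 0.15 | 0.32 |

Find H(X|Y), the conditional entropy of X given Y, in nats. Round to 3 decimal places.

Marginals: p(X) = (0.2800, 0.7200), p(Y) = (0.3600, 0.1600, 0.4800).
H(X|Y) = Σ p(Y) · H(X|Y=·).
  Y=α: p=0.3600, H(X|Y=α) = 0.6155
  Y=β: p=0.1600, H(X|Y=β) = 0.2338
  Y=γ: p=0.4800, H(X|Y=γ) = 0.6365
Weighted sum = 0.565 nats.

0.565 nats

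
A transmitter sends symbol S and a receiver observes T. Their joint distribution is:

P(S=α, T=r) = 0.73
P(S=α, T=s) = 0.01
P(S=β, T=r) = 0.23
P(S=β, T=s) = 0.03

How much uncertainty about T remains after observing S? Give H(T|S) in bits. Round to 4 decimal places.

Chain rule: H(T|S) = H(S,T) − H(S).
Marginals: p(S) = (0.7400, 0.2600), p(T) = (0.9600, 0.0400).
H(S,T) = 1.0373 bits; H(S) = 0.8267 bits.
H(T|S) = 1.0373 − 0.8267 = 0.2106 bits.

0.2106 bits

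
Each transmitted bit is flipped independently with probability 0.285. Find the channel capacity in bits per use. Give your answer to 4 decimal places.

0.1378 bits

Binary symmetric channel: C = 1 − h₂(ε) where h₂ is the binary entropy function.
h₂(0.285) = −0.285·log₂0.285 − 0.715·log₂0.715 = 0.8622.
C = 1 − 0.8622 = 0.1378 bits per channel use.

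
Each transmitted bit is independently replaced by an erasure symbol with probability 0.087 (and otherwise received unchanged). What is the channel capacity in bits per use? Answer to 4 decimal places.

Binary erasure channel: capacity C = 1 − ε.
C = 1 − 0.087 = 0.9130 bits per channel use.

0.9130 bits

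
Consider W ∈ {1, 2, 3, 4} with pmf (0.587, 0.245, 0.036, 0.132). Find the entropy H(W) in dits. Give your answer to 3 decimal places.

0.454 dits

H(W) = −Σ p·log₁₀ p.
  −(0.587)·log₁₀(0.587) = 0.1358
  −(0.245)·log₁₀(0.245) = 0.1497
  −(0.036)·log₁₀(0.036) = 0.0520
  −(0.132)·log₁₀(0.132) = 0.1161
Sum: 0.1358 + 0.1497 + 0.0520 + 0.1161 = 0.454 dits.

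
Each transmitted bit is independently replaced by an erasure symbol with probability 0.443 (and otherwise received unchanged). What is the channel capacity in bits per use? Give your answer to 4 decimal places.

Binary erasure channel: capacity C = 1 − ε.
C = 1 − 0.443 = 0.5570 bits per channel use.

0.5570 bits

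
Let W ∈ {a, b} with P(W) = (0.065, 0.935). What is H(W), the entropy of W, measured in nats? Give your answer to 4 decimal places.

H(W) = −Σ p·ln p.
  −(0.065)·ln(0.065) = 0.17767
  −(0.935)·ln(0.935) = 0.06284
Sum: 0.17767 + 0.06284 = 0.2405 nats.

0.2405 nats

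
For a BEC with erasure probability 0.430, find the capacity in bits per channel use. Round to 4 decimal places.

Binary erasure channel: capacity C = 1 − ε.
C = 1 − 0.430 = 0.5700 bits per channel use.

0.5700 bits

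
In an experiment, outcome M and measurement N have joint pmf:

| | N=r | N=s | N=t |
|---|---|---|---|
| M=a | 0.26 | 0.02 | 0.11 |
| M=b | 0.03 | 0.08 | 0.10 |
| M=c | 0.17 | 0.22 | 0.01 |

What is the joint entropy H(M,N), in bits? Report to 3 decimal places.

H(M,N) = −Σ p(x,y)·log₂ p(x,y) over all 9 cells.
  cell (a,r): −0.26·log₂0.26 = 0.5053
  cell (a,s): −0.02·log₂0.02 = 0.1129
  cell (a,t): −0.11·log₂0.11 = 0.3503
  cell (b,r): −0.03·log₂0.03 = 0.1518
  cell (b,s): −0.08·log₂0.08 = 0.2915
  cell (b,t): −0.10·log₂0.10 = 0.3322
  cell (c,r): −0.17·log₂0.17 = 0.4346
  cell (c,s): −0.22·log₂0.22 = 0.4806
  cell (c,t): −0.01·log₂0.01 = 0.0664
Sum = 2.726 bits.

2.726 bits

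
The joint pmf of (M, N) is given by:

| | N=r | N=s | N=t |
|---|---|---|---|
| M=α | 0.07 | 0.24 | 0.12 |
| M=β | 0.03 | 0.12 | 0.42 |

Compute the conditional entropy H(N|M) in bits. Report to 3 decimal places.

Chain rule: H(N|M) = H(M,N) − H(M).
Marginals: p(M) = (0.4300, 0.5700), p(N) = (0.1000, 0.3600, 0.5400).
H(M,N) = 2.1742 bits; H(M) = 0.9858 bits.
H(N|M) = 2.1742 − 0.9858 = 1.188 bits.

1.188 bits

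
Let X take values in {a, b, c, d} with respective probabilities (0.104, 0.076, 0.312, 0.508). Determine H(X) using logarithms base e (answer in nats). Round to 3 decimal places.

H(X) = −Σ p·ln p.
  −(0.104)·ln(0.104) = 0.2354
  −(0.076)·ln(0.076) = 0.1959
  −(0.312)·ln(0.312) = 0.3634
  −(0.508)·ln(0.508) = 0.3441
Sum: 0.2354 + 0.1959 + 0.3634 + 0.3441 = 1.139 nats.

1.139 nats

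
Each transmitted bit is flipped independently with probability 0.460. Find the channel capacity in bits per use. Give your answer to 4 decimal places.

Binary symmetric channel: C = 1 − h₂(ε) where h₂ is the binary entropy function.
h₂(0.460) = −0.460·log₂0.460 − 0.540·log₂0.540 = 0.9954.
C = 1 − 0.9954 = 0.0046 bits per channel use.

0.0046 bits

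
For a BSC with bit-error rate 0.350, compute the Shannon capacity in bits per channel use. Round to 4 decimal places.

Binary symmetric channel: C = 1 − h₂(ε) where h₂ is the binary entropy function.
h₂(0.350) = −0.350·log₂0.350 − 0.650·log₂0.650 = 0.9341.
C = 1 − 0.9341 = 0.0659 bits per channel use.

0.0659 bits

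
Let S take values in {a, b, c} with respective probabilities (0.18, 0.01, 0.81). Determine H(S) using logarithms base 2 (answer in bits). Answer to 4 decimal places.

H(S) = −Σ p·log₂ p.
  −(0.18)·log₂(0.18) = 0.44531
  −(0.01)·log₂(0.01) = 0.06644
  −(0.81)·log₂(0.81) = 0.24625
Sum: 0.44531 + 0.06644 + 0.24625 = 0.7580 bits.

0.7580 bits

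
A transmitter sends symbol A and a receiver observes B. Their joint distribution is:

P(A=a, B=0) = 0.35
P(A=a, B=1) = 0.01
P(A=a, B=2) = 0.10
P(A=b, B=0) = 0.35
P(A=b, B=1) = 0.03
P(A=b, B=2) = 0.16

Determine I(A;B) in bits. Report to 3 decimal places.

0.013 bits

Marginals: p(A) = (0.4600, 0.5400), p(B) = (0.7000, 0.0400, 0.2600).
I(A;B) = H(A) + H(B) − H(A,B).
H(A) = 0.9954, H(B) = 1.0512, H(A,B) = 2.0336.
I(A;B) = 0.9954 + 1.0512 − 2.0336 = 0.013 bits.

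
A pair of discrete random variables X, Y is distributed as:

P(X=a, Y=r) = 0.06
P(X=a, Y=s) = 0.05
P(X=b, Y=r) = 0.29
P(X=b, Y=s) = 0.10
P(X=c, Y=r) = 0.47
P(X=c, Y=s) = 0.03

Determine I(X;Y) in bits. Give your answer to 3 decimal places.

Marginals: p(X) = (0.1100, 0.3900, 0.5000), p(Y) = (0.8200, 0.1800).
I(X;Y) = H(X) + H(Y) − H(X,Y).
H(X) = 1.3801, H(Y) = 0.6801, H(X,Y) = 1.9734.
I(X;Y) = 1.3801 + 0.6801 − 1.9734 = 0.087 bits.

0.087 bits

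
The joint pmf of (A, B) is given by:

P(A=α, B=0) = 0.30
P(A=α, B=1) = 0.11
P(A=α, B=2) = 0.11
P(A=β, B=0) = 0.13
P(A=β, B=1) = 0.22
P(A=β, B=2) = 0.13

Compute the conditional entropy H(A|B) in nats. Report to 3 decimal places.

0.639 nats

Marginals: p(A) = (0.5200, 0.4800), p(B) = (0.4300, 0.3300, 0.2400).
H(A|B) = Σ p(B) · H(A|B=·).
  B=0: p=0.4300, H(A|B=0) = 0.6128
  B=1: p=0.3300, H(A|B=1) = 0.6365
  B=2: p=0.2400, H(A|B=2) = 0.6897
Weighted sum = 0.639 nats.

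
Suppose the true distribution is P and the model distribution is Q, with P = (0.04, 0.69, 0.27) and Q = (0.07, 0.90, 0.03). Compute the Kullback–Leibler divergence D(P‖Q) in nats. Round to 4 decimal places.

D(P‖Q) = Σ p·ln(p/q).
  0.04·ln(0.04/0.07) = -0.02238
  0.69·ln(0.69/0.90) = -0.18334
  0.27·ln(0.27/0.03) = 0.59325
D(P‖Q) = 0.3875 nats.

0.3875 nats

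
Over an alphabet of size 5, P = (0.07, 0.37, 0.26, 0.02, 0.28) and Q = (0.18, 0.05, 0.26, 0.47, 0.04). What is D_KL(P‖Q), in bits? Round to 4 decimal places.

1.6680 bits

D(P‖Q) = Σ p·log₂(p/q).
  0.07·log₂(0.07/0.18) = -0.09538
  0.37·log₂(0.37/0.05) = 1.06838
  0.26·log₂(0.26/0.26) = 0.00000
  0.02·log₂(0.02/0.47) = -0.09109
  0.28·log₂(0.28/0.04) = 0.78606
D(P‖Q) = 1.6680 bits.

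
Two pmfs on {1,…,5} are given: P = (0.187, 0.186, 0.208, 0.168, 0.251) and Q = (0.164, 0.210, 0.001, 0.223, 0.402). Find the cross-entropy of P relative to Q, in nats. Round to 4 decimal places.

H(P,Q) = −Σ p·ln q.
  −0.187·ln(0.164) = 0.33808
  −0.186·ln(0.210) = 0.29028
  −0.208·ln(0.001) = 1.43681
  −0.168·ln(0.223) = 0.25210
  −0.251·ln(0.402) = 0.22874
H(P,Q) = 2.5460 nats.

2.5460 nats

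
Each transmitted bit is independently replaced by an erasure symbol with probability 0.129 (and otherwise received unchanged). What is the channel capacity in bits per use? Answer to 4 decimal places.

0.8710 bits

Binary erasure channel: capacity C = 1 − ε.
C = 1 − 0.129 = 0.8710 bits per channel use.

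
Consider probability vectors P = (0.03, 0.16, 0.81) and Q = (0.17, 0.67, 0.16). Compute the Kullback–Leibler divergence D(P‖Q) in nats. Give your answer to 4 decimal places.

D(P‖Q) = Σ p·ln(p/q).
  0.03·ln(0.03/0.17) = -0.05204
  0.16·ln(0.16/0.67) = -0.22914
  0.81·ln(0.81/0.16) = 1.31371
D(P‖Q) = 1.0325 nats.

1.0325 nats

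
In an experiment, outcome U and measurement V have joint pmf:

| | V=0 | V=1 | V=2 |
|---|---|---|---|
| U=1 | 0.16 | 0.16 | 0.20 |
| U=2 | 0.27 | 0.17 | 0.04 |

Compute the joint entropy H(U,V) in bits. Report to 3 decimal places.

2.441 bits

H(U,V) = −Σ p(x,y)·log₂ p(x,y) over all 6 cells.
  cell (1,0): −0.16·log₂0.16 = 0.4230
  cell (1,1): −0.16·log₂0.16 = 0.4230
  cell (1,2): −0.20·log₂0.20 = 0.4644
  cell (2,0): −0.27·log₂0.27 = 0.5100
  cell (2,1): −0.17·log₂0.17 = 0.4346
  cell (2,2): −0.04·log₂0.04 = 0.1858
Sum = 2.441 bits.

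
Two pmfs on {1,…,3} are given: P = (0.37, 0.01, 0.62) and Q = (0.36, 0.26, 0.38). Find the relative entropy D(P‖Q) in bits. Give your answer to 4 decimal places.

D(P‖Q) = Σ p·log₂(p/q).
  0.37·log₂(0.37/0.36) = 0.01463
  0.01·log₂(0.01/0.26) = -0.04700
  0.62·log₂(0.62/0.38) = 0.43789
D(P‖Q) = 0.4055 bits.

0.4055 bits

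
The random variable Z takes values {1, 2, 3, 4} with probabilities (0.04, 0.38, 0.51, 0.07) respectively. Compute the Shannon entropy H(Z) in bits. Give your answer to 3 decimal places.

H(Z) = −Σ p·log₂ p.
  −(0.04)·log₂(0.04) = 0.1858
  −(0.38)·log₂(0.38) = 0.5305
  −(0.51)·log₂(0.51) = 0.4954
  −(0.07)·log₂(0.07) = 0.2686
Sum: 0.1858 + 0.5305 + 0.4954 + 0.2686 = 1.480 bits.

1.480 bits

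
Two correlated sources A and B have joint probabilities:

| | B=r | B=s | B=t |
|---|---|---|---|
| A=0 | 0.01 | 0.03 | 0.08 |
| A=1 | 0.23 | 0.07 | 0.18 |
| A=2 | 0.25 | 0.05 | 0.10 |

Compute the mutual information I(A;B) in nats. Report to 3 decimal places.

Marginals: p(A) = (0.1200, 0.4800, 0.4000), p(B) = (0.4900, 0.1500, 0.3600).
I(A;B) = Σ p(x,y)·ln[p(x,y)/(p(x)p(y))].
  (0,r): 0.01·ln(0.1701) = -0.0177
  (0,s): 0.03·ln(1.6667) = 0.0153
  (0,t): 0.08·ln(1.8519) = 0.0493
  (1,r): 0.23·ln(0.9779) = -0.0051
  (1,s): 0.07·ln(0.9722) = -0.0020
  (1,t): 0.18·ln(1.0417) = 0.0073
  (2,r): 0.25·ln(1.2755) = 0.0608
  (2,s): 0.05·ln(0.8333) = -0.0091
  (2,t): 0.10·ln(0.6944) = -0.0365
Sum = 0.062 nats.

0.062 nats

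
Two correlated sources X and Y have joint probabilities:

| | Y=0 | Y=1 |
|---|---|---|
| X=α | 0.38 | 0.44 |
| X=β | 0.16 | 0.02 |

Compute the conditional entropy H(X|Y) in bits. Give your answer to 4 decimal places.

Chain rule: H(X|Y) = H(X,Y) − H(Y).
Marginals: p(X) = (0.8200, 0.1800), p(Y) = (0.5400, 0.4600).
H(X,Y) = 1.5875 bits; H(Y) = 0.9954 bits.
H(X|Y) = 1.5875 − 0.9954 = 0.5921 bits.

0.5921 bits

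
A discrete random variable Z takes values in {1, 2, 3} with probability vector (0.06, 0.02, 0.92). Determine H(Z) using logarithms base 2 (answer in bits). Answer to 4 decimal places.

H(Z) = −Σ p·log₂ p.
  −(0.06)·log₂(0.06) = 0.24353
  −(0.02)·log₂(0.02) = 0.11288
  −(0.92)·log₂(0.92) = 0.11067
Sum: 0.24353 + 0.11288 + 0.11067 = 0.4671 bits.

0.4671 bits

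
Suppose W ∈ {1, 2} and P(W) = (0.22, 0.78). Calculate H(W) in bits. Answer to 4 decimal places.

0.7602 bits

H(W) = −Σ p·log₂ p.
  −(0.22)·log₂(0.22) = 0.48057
  −(0.78)·log₂(0.78) = 0.27959
Sum: 0.48057 + 0.27959 = 0.7602 bits.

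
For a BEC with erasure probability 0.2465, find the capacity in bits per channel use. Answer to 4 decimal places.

Binary erasure channel: capacity C = 1 − ε.
C = 1 − 0.2465 = 0.7535 bits per channel use.

0.7535 bits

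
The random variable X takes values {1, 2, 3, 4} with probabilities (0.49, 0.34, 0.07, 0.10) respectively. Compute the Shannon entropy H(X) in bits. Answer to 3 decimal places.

H(X) = −Σ p·log₂ p.
  −(0.49)·log₂(0.49) = 0.5043
  −(0.34)·log₂(0.34) = 0.5292
  −(0.07)·log₂(0.07) = 0.2686
  −(0.10)·log₂(0.10) = 0.3322
Sum: 0.5043 + 0.5292 + 0.2686 + 0.3322 = 1.634 bits.

1.634 bits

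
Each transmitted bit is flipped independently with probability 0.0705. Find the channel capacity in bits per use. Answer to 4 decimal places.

Binary symmetric channel: C = 1 − h₂(ε) where h₂ is the binary entropy function.
h₂(0.0705) = −0.0705·log₂0.0705 − 0.9295·log₂0.9295 = 0.3678.
C = 1 − 0.3678 = 0.6322 bits per channel use.

0.6322 bits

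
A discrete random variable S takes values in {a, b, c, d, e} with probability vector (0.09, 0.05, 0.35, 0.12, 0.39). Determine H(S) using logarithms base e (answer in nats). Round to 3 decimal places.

H(S) = −Σ p·ln p.
  −(0.09)·ln(0.09) = 0.2167
  −(0.05)·ln(0.05) = 0.1498
  −(0.35)·ln(0.35) = 0.3674
  −(0.12)·ln(0.12) = 0.2544
  −(0.39)·ln(0.39) = 0.3672
Sum: 0.2167 + 0.1498 + 0.3674 + 0.2544 + 0.3672 = 1.356 nats.

1.356 nats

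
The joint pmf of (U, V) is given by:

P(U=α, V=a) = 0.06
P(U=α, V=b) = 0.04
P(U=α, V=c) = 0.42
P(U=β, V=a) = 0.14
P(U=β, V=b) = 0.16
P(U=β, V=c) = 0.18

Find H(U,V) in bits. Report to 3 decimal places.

2.220 bits

H(U,V) = −Σ p(x,y)·log₂ p(x,y) over all 6 cells.
  cell (α,a): −0.06·log₂0.06 = 0.2435
  cell (α,b): −0.04·log₂0.04 = 0.1858
  cell (α,c): −0.42·log₂0.42 = 0.5256
  cell (β,a): −0.14·log₂0.14 = 0.3971
  cell (β,b): −0.16·log₂0.16 = 0.4230
  cell (β,c): −0.18·log₂0.18 = 0.4453
Sum = 2.220 bits.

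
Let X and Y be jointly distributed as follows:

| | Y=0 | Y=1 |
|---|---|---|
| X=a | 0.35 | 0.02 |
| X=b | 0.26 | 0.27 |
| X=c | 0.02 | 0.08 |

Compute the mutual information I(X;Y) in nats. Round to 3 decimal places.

0.164 nats

Marginals: p(X) = (0.3700, 0.5300, 0.1000), p(Y) = (0.6300, 0.3700).
I(X;Y) = H(X) + H(Y) − H(X,Y).
H(X) = 0.9346, H(Y) = 0.6590, H(X,Y) = 1.4297.
I(X;Y) = 0.9346 + 0.6590 − 1.4297 = 0.164 nats.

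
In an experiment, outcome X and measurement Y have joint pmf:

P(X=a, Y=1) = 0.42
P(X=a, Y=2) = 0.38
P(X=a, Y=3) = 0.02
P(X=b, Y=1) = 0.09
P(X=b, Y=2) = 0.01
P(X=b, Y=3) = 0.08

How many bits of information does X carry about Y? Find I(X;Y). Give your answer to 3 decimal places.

Marginals: p(X) = (0.8200, 0.1800), p(Y) = (0.5100, 0.3900, 0.1000).
I(X;Y) = H(X) + H(Y) − H(X,Y).
H(X) = 0.6801, H(Y) = 1.3574, H(X,Y) = 1.8396.
I(X;Y) = 0.6801 + 1.3574 − 1.8396 = 0.198 bits.

0.198 bits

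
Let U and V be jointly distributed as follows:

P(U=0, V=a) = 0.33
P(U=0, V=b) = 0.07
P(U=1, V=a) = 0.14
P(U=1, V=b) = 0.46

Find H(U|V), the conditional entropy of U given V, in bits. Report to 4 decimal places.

0.7114 bits

Chain rule: H(U|V) = H(U,V) − H(V).
Marginals: p(U) = (0.4000, 0.6000), p(V) = (0.4700, 0.5300).
H(U,V) = 1.7088 bits; H(V) = 0.9974 bits.
H(U|V) = 1.7088 − 0.9974 = 0.7114 bits.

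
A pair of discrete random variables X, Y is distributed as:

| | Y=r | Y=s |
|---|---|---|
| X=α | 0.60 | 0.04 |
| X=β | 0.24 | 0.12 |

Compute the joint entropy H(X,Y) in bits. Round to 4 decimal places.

1.4891 bits

H(X,Y) = −Σ p(x,y)·log₂ p(x,y) over all 4 cells.
  cell (α,r): −0.60·log₂0.60 = 0.44218
  cell (α,s): −0.04·log₂0.04 = 0.18575
  cell (β,r): −0.24·log₂0.24 = 0.49413
  cell (β,s): −0.12·log₂0.12 = 0.36707
Sum = 1.4891 bits.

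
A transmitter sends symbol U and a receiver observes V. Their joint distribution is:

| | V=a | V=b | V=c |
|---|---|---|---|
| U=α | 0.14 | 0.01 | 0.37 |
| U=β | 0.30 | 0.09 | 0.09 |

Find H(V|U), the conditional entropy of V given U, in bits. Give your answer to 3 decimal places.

Marginals: p(U) = (0.5200, 0.4800), p(V) = (0.4400, 0.1000, 0.4600).
H(V|U) = Σ p(U) · H(V|U=·).
  U=α: p=0.5200, H(V|U=α) = 0.9687
  U=β: p=0.4800, H(V|U=β) = 1.3294
Weighted sum = 1.142 bits.

1.142 bits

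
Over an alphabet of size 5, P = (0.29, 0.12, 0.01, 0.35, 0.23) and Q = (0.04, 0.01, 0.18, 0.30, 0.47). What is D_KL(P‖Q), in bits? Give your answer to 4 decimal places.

D(P‖Q) = Σ p·log₂(p/q).
  0.29·log₂(0.29/0.04) = 0.82881
  0.12·log₂(0.12/0.01) = 0.43020
  0.01·log₂(0.01/0.18) = -0.04170
  0.35·log₂(0.35/0.30) = 0.07784
  0.23·log₂(0.23/0.47) = -0.23714
D(P‖Q) = 1.0580 bits.

1.0580 bits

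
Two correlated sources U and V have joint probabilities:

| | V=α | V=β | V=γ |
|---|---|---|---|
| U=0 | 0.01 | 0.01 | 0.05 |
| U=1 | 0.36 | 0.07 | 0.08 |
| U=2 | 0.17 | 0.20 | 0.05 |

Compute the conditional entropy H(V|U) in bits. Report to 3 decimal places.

1.265 bits

Chain rule: H(V|U) = H(U,V) − H(U).
Marginals: p(U) = (0.0700, 0.5100, 0.4200), p(V) = (0.5400, 0.2800, 0.1800).
H(U,V) = 2.5547 bits; H(U) = 1.2896 bits.
H(V|U) = 2.5547 − 1.2896 = 1.265 bits.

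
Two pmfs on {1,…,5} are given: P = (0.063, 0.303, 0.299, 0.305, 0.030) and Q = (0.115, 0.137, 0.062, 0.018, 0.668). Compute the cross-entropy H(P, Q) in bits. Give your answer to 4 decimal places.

4.0502 bits

H(P,Q) = −Σ p·log₂ q.
  −0.063·log₂(0.115) = 0.19658
  −0.303·log₂(0.137) = 0.86893
  −0.299·log₂(0.062) = 1.19946
  −0.305·log₂(0.018) = 1.76774
  −0.030·log₂(0.668) = 0.01746
H(P,Q) = 4.0502 bits.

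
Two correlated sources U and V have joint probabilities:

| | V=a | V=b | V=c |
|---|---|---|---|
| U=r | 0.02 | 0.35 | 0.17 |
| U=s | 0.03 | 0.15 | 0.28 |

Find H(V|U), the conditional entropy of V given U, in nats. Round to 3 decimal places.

0.803 nats

Marginals: p(U) = (0.5400, 0.4600), p(V) = (0.0500, 0.5000, 0.4500).
H(V|U) = Σ p(U) · H(V|U=·).
  U=r: p=0.5400, H(V|U=r) = 0.7670
  U=s: p=0.4600, H(V|U=s) = 0.8456
Weighted sum = 0.803 nats.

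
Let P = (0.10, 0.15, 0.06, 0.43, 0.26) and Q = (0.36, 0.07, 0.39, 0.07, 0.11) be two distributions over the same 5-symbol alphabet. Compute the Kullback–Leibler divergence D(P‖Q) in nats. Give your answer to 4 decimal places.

0.8781 nats

D(P‖Q) = Σ p·ln(p/q).
  0.10·ln(0.10/0.36) = -0.12809
  0.15·ln(0.15/0.07) = 0.11432
  0.06·ln(0.06/0.39) = -0.11231
  0.43·ln(0.43/0.07) = 0.78057
  0.26·ln(0.26/0.11) = 0.22365
D(P‖Q) = 0.8781 nats.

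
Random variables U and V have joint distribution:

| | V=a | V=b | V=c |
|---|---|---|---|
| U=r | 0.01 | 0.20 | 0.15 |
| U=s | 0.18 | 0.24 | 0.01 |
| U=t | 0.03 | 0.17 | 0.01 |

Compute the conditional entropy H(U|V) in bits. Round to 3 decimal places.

Chain rule: H(U|V) = H(U,V) − H(V).
Marginals: p(U) = (0.3600, 0.4300, 0.2100), p(V) = (0.2200, 0.6100, 0.1700).
H(U,V) = 2.6000 bits; H(V) = 1.3502 bits.
H(U|V) = 2.6000 − 1.3502 = 1.250 bits.

1.250 bits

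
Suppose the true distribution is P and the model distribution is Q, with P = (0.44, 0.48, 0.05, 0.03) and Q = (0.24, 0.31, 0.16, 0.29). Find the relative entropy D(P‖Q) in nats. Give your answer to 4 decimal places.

D(P‖Q) = Σ p·ln(p/q).
  0.44·ln(0.44/0.24) = 0.26670
  0.48·ln(0.48/0.31) = 0.20986
  0.05·ln(0.05/0.16) = -0.05816
  0.03·ln(0.03/0.29) = -0.06806
D(P‖Q) = 0.3503 nats.

0.3503 nats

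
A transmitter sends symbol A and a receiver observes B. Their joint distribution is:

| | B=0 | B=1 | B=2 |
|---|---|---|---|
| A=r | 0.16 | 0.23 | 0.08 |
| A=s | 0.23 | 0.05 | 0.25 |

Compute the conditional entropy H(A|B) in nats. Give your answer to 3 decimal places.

Chain rule: H(A|B) = H(A,B) − H(B).
Marginals: p(A) = (0.4700, 0.5300), p(B) = (0.3900, 0.2800, 0.3300).
H(A,B) = 1.6677 nats; H(B) = 1.0895 nats.
H(A|B) = 1.6677 − 1.0895 = 0.578 nats.

0.578 nats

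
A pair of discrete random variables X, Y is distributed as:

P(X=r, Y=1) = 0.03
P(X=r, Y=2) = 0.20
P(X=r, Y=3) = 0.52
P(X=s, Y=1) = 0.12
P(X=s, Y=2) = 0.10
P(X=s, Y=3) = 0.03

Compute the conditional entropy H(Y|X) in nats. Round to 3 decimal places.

Marginals: p(X) = (0.7500, 0.2500), p(Y) = (0.1500, 0.3000, 0.5500).
H(Y|X) = Σ p(X) · H(Y|X=·).
  X=r: p=0.7500, H(Y|X=r) = 0.7352
  X=s: p=0.2500, H(Y|X=s) = 0.9733
Weighted sum = 0.795 nats.

0.795 nats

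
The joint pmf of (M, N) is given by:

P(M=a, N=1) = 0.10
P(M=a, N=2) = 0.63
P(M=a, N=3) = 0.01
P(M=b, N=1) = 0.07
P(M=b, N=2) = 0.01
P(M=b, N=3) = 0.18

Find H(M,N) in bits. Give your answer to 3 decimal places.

1.599 bits

H(M,N) = −Σ p(x,y)·log₂ p(x,y) over all 6 cells.
  cell (a,1): −0.10·log₂0.10 = 0.3322
  cell (a,2): −0.63·log₂0.63 = 0.4199
  cell (a,3): −0.01·log₂0.01 = 0.0664
  cell (b,1): −0.07·log₂0.07 = 0.2686
  cell (b,2): −0.01·log₂0.01 = 0.0664
  cell (b,3): −0.18·log₂0.18 = 0.4453
Sum = 1.599 bits.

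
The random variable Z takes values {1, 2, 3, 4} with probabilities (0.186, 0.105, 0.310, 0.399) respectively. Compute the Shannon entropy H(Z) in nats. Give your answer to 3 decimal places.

1.279 nats

H(Z) = −Σ p·ln p.
  −(0.186)·ln(0.186) = 0.3129
  −(0.105)·ln(0.105) = 0.2366
  −(0.310)·ln(0.310) = 0.3631
  −(0.399)·ln(0.399) = 0.3666
Sum: 0.3129 + 0.2366 + 0.3631 + 0.3666 = 1.279 nats.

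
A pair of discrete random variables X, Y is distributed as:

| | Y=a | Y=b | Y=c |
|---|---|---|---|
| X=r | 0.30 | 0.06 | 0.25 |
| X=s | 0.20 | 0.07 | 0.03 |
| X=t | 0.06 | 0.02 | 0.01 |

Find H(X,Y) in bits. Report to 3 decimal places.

H(X,Y) = −Σ p(x,y)·log₂ p(x,y) over all 9 cells.
  cell (r,a): −0.30·log₂0.30 = 0.5211
  cell (r,b): −0.06·log₂0.06 = 0.2435
  cell (r,c): −0.25·log₂0.25 = 0.5000
  cell (s,a): −0.20·log₂0.20 = 0.4644
  cell (s,b): −0.07·log₂0.07 = 0.2686
  cell (s,c): −0.03·log₂0.03 = 0.1518
  cell (t,a): −0.06·log₂0.06 = 0.2435
  cell (t,b): −0.02·log₂0.02 = 0.1129
  cell (t,c): −0.01·log₂0.01 = 0.0664
Sum = 2.572 bits.

2.572 bits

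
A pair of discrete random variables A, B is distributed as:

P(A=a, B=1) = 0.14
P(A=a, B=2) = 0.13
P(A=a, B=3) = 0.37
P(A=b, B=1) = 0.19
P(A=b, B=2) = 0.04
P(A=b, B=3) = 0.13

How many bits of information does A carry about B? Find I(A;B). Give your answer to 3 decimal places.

Marginals: p(A) = (0.6400, 0.3600), p(B) = (0.3300, 0.1700, 0.5000).
I(A;B) = H(A) + H(B) − H(A,B).
H(A) = 0.9427, H(B) = 1.4624, H(A,B) = 2.3341.
I(A;B) = 0.9427 + 1.4624 − 2.3341 = 0.071 bits.

0.071 bits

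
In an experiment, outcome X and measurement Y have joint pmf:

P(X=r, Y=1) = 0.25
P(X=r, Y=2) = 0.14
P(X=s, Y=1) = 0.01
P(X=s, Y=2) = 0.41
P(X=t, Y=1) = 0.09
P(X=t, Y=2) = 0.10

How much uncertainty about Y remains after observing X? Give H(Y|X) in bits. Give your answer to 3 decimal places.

0.625 bits

Chain rule: H(Y|X) = H(X,Y) − H(X).
Marginals: p(X) = (0.3900, 0.4200, 0.1900), p(Y) = (0.3500, 0.6500).
H(X,Y) = 2.1358 bits; H(X) = 1.5107 bits.
H(Y|X) = 2.1358 − 1.5107 = 0.625 bits.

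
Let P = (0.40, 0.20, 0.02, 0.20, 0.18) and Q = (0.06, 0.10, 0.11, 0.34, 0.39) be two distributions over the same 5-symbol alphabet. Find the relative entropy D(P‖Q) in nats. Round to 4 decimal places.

0.6181 nats

D(P‖Q) = Σ p·ln(p/q).
  0.40·ln(0.40/0.06) = 0.75885
  0.20·ln(0.20/0.10) = 0.13863
  0.02·ln(0.02/0.11) = -0.03409
  0.20·ln(0.20/0.34) = -0.10613
  0.18·ln(0.18/0.39) = -0.13917
D(P‖Q) = 0.6181 nats.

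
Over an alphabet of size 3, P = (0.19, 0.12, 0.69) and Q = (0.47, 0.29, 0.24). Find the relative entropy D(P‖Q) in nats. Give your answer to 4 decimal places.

D(P‖Q) = Σ p·ln(p/q).
  0.19·ln(0.19/0.47) = -0.17208
  0.12·ln(0.12/0.29) = -0.10589
  0.69·ln(0.69/0.24) = 0.72868
D(P‖Q) = 0.4507 nats.

0.4507 nats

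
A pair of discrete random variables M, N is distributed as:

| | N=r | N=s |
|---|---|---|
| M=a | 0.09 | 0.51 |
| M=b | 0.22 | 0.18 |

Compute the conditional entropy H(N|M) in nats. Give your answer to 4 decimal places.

0.5289 nats

Marginals: p(M) = (0.6000, 0.4000), p(N) = (0.3100, 0.6900).
H(N|M) = Σ p(M) · H(N|M=·).
  M=a: p=0.6000, H(N|M=a) = 0.4227
  M=b: p=0.4000, H(N|M=b) = 0.6881
Weighted sum = 0.5289 nats.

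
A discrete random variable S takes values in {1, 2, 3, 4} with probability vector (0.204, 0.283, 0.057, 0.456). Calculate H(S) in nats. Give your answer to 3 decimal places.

H(S) = −Σ p·ln p.
  −(0.204)·ln(0.204) = 0.3243
  −(0.283)·ln(0.283) = 0.3572
  −(0.057)·ln(0.057) = 0.1633
  −(0.456)·ln(0.456) = 0.3581
Sum: 0.3243 + 0.3572 + 0.1633 + 0.3581 = 1.203 nats.

1.203 nats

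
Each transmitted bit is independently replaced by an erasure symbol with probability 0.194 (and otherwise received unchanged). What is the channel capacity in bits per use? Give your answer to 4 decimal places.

0.8060 bits

Binary erasure channel: capacity C = 1 − ε.
C = 1 − 0.194 = 0.8060 bits per channel use.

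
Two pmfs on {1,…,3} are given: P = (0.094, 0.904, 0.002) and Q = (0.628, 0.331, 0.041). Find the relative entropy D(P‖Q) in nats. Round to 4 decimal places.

D(P‖Q) = Σ p·ln(p/q).
  0.094·ln(0.094/0.628) = -0.17853
  0.904·ln(0.904/0.331) = 0.90826
  0.002·ln(0.002/0.041) = -0.00604
D(P‖Q) = 0.7237 nats.

0.7237 nats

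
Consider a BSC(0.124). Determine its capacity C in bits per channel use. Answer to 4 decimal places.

0.4592 bits

Binary symmetric channel: C = 1 − h₂(ε) where h₂ is the binary entropy function.
h₂(0.124) = −0.124·log₂0.124 − 0.876·log₂0.876 = 0.5408.
C = 1 − 0.5408 = 0.4592 bits per channel use.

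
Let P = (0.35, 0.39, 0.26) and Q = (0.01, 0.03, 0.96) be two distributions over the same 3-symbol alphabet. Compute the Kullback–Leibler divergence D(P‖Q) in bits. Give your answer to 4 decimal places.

D(P‖Q) = Σ p·log₂(p/q).
  0.35·log₂(0.35/0.01) = 1.79525
  0.39·log₂(0.39/0.03) = 1.44317
  0.26·log₂(0.26/0.96) = -0.48998
D(P‖Q) = 2.7484 bits.

2.7484 bits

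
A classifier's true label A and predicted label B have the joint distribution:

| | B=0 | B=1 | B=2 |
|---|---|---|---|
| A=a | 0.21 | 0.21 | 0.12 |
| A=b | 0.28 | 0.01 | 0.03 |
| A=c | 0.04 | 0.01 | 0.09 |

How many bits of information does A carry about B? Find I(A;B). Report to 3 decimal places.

Marginals: p(A) = (0.5400, 0.3200, 0.1400), p(B) = (0.5300, 0.2300, 0.2400).
I(A;B) = Σ p(x,y)·log₂[p(x,y)/(p(x)p(y))].
  (a,0): 0.21·log₂(0.7338) = -0.0938
  (a,1): 0.21·log₂(1.6908) = 0.1591
  (a,2): 0.12·log₂(0.9259) = -0.0133
  (b,0): 0.28·log₂(1.6509) = 0.2025
  (b,1): 0.01·log₂(0.1359) = -0.0288
  (b,2): 0.03·log₂(0.3906) = -0.0407
  (c,0): 0.04·log₂(0.5391) = -0.0357
  (c,1): 0.01·log₂(0.3106) = -0.0169
  (c,2): 0.09·log₂(2.6786) = 0.1279
Sum = 0.260 bits.

0.260 bits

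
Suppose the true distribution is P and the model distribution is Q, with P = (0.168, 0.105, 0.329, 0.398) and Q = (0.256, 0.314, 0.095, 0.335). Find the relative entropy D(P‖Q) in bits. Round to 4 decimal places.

0.4205 bits

D(P‖Q) = Σ p·log₂(p/q).
  0.168·log₂(0.168/0.256) = -0.10209
  0.105·log₂(0.105/0.314) = -0.16594
  0.329·log₂(0.329/0.095) = 0.58960
  0.398·log₂(0.398/0.335) = 0.09895
D(P‖Q) = 0.4205 bits.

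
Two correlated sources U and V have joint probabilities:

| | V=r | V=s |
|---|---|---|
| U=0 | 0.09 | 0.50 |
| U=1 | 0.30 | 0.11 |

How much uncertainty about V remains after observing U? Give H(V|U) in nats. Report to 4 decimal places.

Chain rule: H(V|U) = H(U,V) − H(U).
Marginals: p(U) = (0.5900, 0.4100), p(V) = (0.3900, 0.6100).
H(U,V) = 1.1673 nats; H(U) = 0.6769 nats.
H(V|U) = 1.1673 − 0.6769 = 0.4904 nats.

0.4904 nats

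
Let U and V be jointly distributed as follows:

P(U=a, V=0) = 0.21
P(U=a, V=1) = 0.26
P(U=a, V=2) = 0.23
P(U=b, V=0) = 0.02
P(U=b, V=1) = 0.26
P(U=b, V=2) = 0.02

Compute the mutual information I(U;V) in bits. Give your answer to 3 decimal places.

0.163 bits

Marginals: p(U) = (0.7000, 0.3000), p(V) = (0.2300, 0.5200, 0.2500).
I(U;V) = H(U) + H(V) − H(U,V).
H(U) = 0.8813, H(V) = 1.4782, H(U,V) = 2.1968.
I(U;V) = 0.8813 + 1.4782 − 2.1968 = 0.163 bits.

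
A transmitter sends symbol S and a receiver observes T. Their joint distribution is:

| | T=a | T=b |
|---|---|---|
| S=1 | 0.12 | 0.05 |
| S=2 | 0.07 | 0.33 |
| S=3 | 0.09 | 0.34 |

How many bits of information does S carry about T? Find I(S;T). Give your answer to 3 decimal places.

0.121 bits

Marginals: p(S) = (0.1700, 0.4000, 0.4300), p(T) = (0.2800, 0.7200).
I(S;T) = H(S) + H(T) − H(S,T).
H(S) = 1.4869, H(T) = 0.8555, H(S,T) = 2.2214.
I(S;T) = 1.4869 + 0.8555 − 2.2214 = 0.121 bits.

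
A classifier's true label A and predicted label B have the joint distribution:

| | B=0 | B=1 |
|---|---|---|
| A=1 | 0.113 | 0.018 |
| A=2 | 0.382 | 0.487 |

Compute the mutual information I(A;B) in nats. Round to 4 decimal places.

0.0447 nats

Marginals: p(A) = (0.1310, 0.8690), p(B) = (0.4950, 0.5050).
I(A;B) = Σ p(x,y)·ln[p(x,y)/(p(x)p(y))].
  (1,0): 0.113·ln(1.7426) = 0.06276
  (1,1): 0.018·ln(0.2721) = -0.02343
  (2,0): 0.382·ln(0.8881) = -0.04535
  (2,1): 0.487·ln(1.1097) = 0.05071
Sum = 0.0447 nats.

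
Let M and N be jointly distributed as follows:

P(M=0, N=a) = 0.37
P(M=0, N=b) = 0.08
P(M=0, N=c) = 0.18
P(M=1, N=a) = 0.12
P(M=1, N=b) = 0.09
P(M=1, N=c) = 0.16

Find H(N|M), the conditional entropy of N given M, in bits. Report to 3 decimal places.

1.420 bits

Chain rule: H(N|M) = H(M,N) − H(M).
Marginals: p(M) = (0.6300, 0.3700), p(N) = (0.4900, 0.1700, 0.3400).
H(M,N) = 2.3703 bits; H(M) = 0.9507 bits.
H(N|M) = 2.3703 − 0.9507 = 1.420 bits.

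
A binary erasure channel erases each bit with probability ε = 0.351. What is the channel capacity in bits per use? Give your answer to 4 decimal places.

Binary erasure channel: capacity C = 1 − ε.
C = 1 − 0.351 = 0.6490 bits per channel use.

0.6490 bits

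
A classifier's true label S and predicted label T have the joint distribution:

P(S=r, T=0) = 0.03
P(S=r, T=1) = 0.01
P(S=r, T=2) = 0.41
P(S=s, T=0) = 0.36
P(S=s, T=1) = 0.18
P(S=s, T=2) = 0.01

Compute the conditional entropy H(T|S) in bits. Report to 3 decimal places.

0.795 bits

Marginals: p(S) = (0.4500, 0.5500), p(T) = (0.3900, 0.1900, 0.4200).
H(T|S) = Σ p(S) · H(T|S=·).
  S=r: p=0.4500, H(T|S=r) = 0.5049
  S=s: p=0.5500, H(T|S=s) = 1.0327
Weighted sum = 0.795 bits.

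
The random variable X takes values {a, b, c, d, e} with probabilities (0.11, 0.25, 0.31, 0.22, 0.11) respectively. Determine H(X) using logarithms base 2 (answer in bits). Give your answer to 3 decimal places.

2.205 bits

H(X) = −Σ p·log₂ p.
  −(0.11)·log₂(0.11) = 0.3503
  −(0.25)·log₂(0.25) = 0.5000
  −(0.31)·log₂(0.31) = 0.5238
  −(0.22)·log₂(0.22) = 0.4806
  −(0.11)·log₂(0.11) = 0.3503
Sum: 0.3503 + 0.5000 + 0.5238 + 0.4806 + 0.3503 = 2.205 bits.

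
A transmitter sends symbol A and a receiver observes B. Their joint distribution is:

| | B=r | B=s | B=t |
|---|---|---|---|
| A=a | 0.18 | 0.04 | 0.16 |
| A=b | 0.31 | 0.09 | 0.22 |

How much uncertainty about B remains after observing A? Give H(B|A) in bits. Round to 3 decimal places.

1.413 bits

Chain rule: H(B|A) = H(A,B) − H(A).
Marginals: p(A) = (0.3800, 0.6200), p(B) = (0.4900, 0.1300, 0.3800).
H(A,B) = 2.3711 bits; H(A) = 0.9580 bits.
H(B|A) = 2.3711 − 0.9580 = 1.413 bits.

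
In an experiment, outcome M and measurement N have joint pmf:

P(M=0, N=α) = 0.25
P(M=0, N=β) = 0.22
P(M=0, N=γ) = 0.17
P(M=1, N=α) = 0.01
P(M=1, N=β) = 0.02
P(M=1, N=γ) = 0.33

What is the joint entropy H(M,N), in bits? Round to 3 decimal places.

H(M,N) = −Σ p(x,y)·log₂ p(x,y) over all 6 cells.
  cell (0,α): −0.25·log₂0.25 = 0.5000
  cell (0,β): −0.22·log₂0.22 = 0.4806
  cell (0,γ): −0.17·log₂0.17 = 0.4346
  cell (1,α): −0.01·log₂0.01 = 0.0664
  cell (1,β): −0.02·log₂0.02 = 0.1129
  cell (1,γ): −0.33·log₂0.33 = 0.5278
Sum = 2.122 bits.

2.122 bits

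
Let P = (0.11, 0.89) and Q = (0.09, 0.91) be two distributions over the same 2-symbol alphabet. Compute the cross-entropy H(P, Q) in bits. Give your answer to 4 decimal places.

H(P,Q) = −Σ p·log₂ q.
  −0.11·log₂(0.09) = 0.38213
  −0.89·log₂(0.91) = 0.12109
H(P,Q) = 0.5032 bits.

0.5032 bits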